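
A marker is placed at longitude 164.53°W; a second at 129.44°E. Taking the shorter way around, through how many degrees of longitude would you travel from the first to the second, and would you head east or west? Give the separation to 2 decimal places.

66.03° west

Raw difference: 129.44 − -164.53 = 293.97°.
Normalise into (−180°, 180°]: 293.97° − 360° = -66.03°.
Negative ⇒ the second point lies to the west; separation 66.03°.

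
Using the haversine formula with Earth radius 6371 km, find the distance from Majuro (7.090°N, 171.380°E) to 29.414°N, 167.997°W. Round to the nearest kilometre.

Δλ = -167.997 − 171.380 = -339.377°; wrapped into (−180°, 180°]: 20.623°.
Δφ = 29.414 − 7.090 = 22.324°.
a = sin²(Δφ/2) + cos φ₁ · cos φ₂ · sin²(Δλ/2) = 0.065172.
c = 2·atan2(√a, √(1−a)) = 0.51629 rad → d = 6371·c ≈ 3289.29 km.

3289 km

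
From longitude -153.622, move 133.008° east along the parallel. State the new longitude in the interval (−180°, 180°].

-20.614°

Start at -153.622°; shift +133.008° → -20.614°.
-20.614° already lies in (−180°, 180°].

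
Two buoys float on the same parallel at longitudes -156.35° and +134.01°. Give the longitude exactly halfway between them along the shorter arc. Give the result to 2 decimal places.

Signed shortest Δλ from -156.35° to +134.01° is -69.64°.
Midpoint longitude = -156.35° + (-69.64°)/2 = -156.35° − 34.82° = -191.17°.
Normalise into (−180°, 180°]: +168.83°.
(The naïve average (-156.35 + +134.01)/2 = -11.17° is on the wrong side of the globe.)

+168.83°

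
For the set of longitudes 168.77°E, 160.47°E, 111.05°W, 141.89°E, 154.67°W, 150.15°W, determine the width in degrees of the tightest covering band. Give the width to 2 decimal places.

Sort the longitudes: -154.67°, -150.15°, -111.05°, +141.89°, +160.47°, +168.77°.
Eastward gaps between consecutive values (wrapping around): 4.52°, 39.10°, 252.94°, 18.58°, 8.30°, 36.56°.
Largest gap = 252.94° ⇒ minimal covering band is its complement: 360° − 252.94° = 107.06°.
Band runs from +141.89° eastward to -111.05°, crossing the antimeridian.

107.06°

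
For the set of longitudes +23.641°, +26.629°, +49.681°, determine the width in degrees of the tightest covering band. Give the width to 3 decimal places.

Sort the longitudes: +23.641°, +26.629°, +49.681°.
Eastward gaps between consecutive values (wrapping around): 2.988°, 23.052°, 333.960°.
Largest gap = 333.960° ⇒ minimal covering band is its complement: 360° − 333.960° = 26.040°.
Band runs from +23.641° eastward to +49.681°.

26.040°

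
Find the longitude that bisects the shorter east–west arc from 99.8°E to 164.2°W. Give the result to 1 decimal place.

147.8°E

Signed shortest Δλ from +99.8° to -164.2° is +96.0°.
Midpoint longitude = +99.8° + (+96.0°)/2 = +99.8° + 48.0° = +147.8°.
(The naïve average (+99.8 + -164.2)/2 = -32.2° is on the wrong side of the globe.)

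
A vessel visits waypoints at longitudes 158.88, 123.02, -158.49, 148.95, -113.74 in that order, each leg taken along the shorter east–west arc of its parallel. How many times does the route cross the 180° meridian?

3

Leg 1: +158.88° → +123.02°, shortest Δλ = -35.86° (west) — does not cross 180°.
Leg 2: +123.02° → -158.49°, shortest Δλ = 78.49° (east) — crosses 180°.
Leg 3: -158.49° → +148.95°, shortest Δλ = -52.56° (west) — crosses 180°.
Leg 4: +148.95° → -113.74°, shortest Δλ = 97.31° (east) — crosses 180°.
Total crossings: 3.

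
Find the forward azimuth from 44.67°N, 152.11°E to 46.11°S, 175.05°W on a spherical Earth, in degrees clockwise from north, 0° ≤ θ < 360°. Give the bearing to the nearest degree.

Δλ = -175.05 − 152.11 = -327.16°; wrapped into (−180°, 180°]: 32.84°.
θ = atan2( sin Δλ · cos φ₂ , cos φ₁ · sin φ₂ − sin φ₁ · cos φ₂ · cos Δλ )
  = atan2(0.37596, -0.92202) = 157.816° → normalised to [0°, 360°): 157.816°.

158°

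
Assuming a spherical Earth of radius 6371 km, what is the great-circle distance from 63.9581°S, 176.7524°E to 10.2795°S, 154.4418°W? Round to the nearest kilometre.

Δλ = -154.4418 − 176.7524 = -331.1942°; wrapped into (−180°, 180°]: 28.8058°.
Δφ = -10.2795 − -63.9581 = 53.6786°.
a = sin²(Δφ/2) + cos φ₁ · cos φ₂ · sin²(Δλ/2) = 0.230570.
c = 2·atan2(√a, √(1−a)) = 1.00171 rad → d = 6371·c ≈ 6381.92 km.

6382 km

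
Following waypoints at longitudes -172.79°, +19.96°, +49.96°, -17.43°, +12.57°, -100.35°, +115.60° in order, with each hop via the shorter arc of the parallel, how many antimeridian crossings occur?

2

Leg 1: -172.79° → +19.96°, shortest Δλ = -167.25° (west) — crosses 180°.
Leg 2: +19.96° → +49.96°, shortest Δλ = 30.0° (east) — does not cross 180°.
Leg 3: +49.96° → -17.43°, shortest Δλ = -67.39° (west) — does not cross 180°.
Leg 4: -17.43° → +12.57°, shortest Δλ = 30.0° (east) — does not cross 180°.
Leg 5: +12.57° → -100.35°, shortest Δλ = -112.92° (west) — does not cross 180°.
Leg 6: -100.35° → +115.60°, shortest Δλ = -144.05° (west) — crosses 180°.
Total crossings: 2.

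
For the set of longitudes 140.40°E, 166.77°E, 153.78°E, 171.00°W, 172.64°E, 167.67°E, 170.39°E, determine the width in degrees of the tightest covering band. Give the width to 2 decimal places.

Sort the longitudes: -171.00°, +140.40°, +153.78°, +166.77°, +167.67°, +170.39°, +172.64°.
Eastward gaps between consecutive values (wrapping around): 311.40°, 13.38°, 12.99°, 0.90°, 2.72°, 2.25°, 16.36°.
Largest gap = 311.40° ⇒ minimal covering band is its complement: 360° − 311.40° = 48.60°.
Band runs from +140.40° eastward to -171.00°, crossing the antimeridian.

48.60°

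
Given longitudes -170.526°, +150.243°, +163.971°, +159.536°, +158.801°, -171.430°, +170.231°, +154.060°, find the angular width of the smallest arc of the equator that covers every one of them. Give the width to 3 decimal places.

39.231°

Sort the longitudes: -171.430°, -170.526°, +150.243°, +154.060°, +158.801°, +159.536°, +163.971°, +170.231°.
Eastward gaps between consecutive values (wrapping around): 0.904°, 320.769°, 3.817°, 4.741°, 0.735°, 4.435°, 6.260°, 18.339°.
Largest gap = 320.769° ⇒ minimal covering band is its complement: 360° − 320.769° = 39.231°.
Band runs from +150.243° eastward to -170.526°, crossing the antimeridian.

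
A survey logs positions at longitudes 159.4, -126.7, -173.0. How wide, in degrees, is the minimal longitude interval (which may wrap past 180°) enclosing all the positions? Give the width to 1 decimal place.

73.9°

Sort the longitudes: -173.0°, -126.7°, +159.4°.
Eastward gaps between consecutive values (wrapping around): 46.3°, 286.1°, 27.6°.
Largest gap = 286.1° ⇒ minimal covering band is its complement: 360° − 286.1° = 73.9°.
Band runs from +159.4° eastward to -126.7°, crossing the antimeridian.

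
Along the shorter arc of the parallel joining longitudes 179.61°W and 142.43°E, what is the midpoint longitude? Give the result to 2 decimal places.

161.41°E

Signed shortest Δλ from -179.61° to +142.43° is -37.96°.
Midpoint longitude = -179.61° + (-37.96°)/2 = -179.61° − 18.98° = -198.59°.
Normalise into (−180°, 180°]: +161.41°.
(The naïve average (-179.61 + +142.43)/2 = -18.59° is on the wrong side of the globe.)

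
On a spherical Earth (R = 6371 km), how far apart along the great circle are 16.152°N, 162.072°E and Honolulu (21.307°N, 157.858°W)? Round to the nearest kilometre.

4247 km

Δλ = -157.858 − 162.072 = -319.930°; wrapped into (−180°, 180°]: 40.070°.
Δφ = 21.307 − 16.152 = 5.155°.
a = sin²(Δφ/2) + cos φ₁ · cos φ₂ · sin²(Δλ/2) = 0.107054.
c = 2·atan2(√a, √(1−a)) = 0.66666 rad → d = 6371·c ≈ 4247.29 km.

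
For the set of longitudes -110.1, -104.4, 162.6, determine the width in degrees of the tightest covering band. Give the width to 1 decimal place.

93.0°

Sort the longitudes: -110.1°, -104.4°, +162.6°.
Eastward gaps between consecutive values (wrapping around): 5.7°, 267.0°, 87.3°.
Largest gap = 267.0° ⇒ minimal covering band is its complement: 360° − 267.0° = 93.0°.
Band runs from +162.6° eastward to -104.4°, crossing the antimeridian.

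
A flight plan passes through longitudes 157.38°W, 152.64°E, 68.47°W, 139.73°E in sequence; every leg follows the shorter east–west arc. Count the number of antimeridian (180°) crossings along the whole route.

3

Leg 1: -157.38° → +152.64°, shortest Δλ = -49.98° (west) — crosses 180°.
Leg 2: +152.64° → -68.47°, shortest Δλ = 138.89° (east) — crosses 180°.
Leg 3: -68.47° → +139.73°, shortest Δλ = -151.8° (west) — crosses 180°.
Total crossings: 3.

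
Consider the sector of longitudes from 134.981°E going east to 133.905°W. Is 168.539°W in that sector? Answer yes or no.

Band width going east from +134.981° to -133.905°: ((-133.905 − 134.981) mod 360) = 91.114°.
Offset of -168.539° east of the west edge: ((-168.539 − 134.981) mod 360) = 56.480°.
56.480° ≤ 91.114° ⇒ inside.

Yes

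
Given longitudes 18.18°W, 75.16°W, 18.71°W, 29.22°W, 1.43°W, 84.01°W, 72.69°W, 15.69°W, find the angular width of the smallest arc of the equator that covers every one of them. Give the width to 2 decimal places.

82.58°

Sort the longitudes: -84.01°, -75.16°, -72.69°, -29.22°, -18.71°, -18.18°, -15.69°, -1.43°.
Eastward gaps between consecutive values (wrapping around): 8.85°, 2.47°, 43.47°, 10.51°, 0.53°, 2.49°, 14.26°, 277.42°.
Largest gap = 277.42° ⇒ minimal covering band is its complement: 360° − 277.42° = 82.58°.
Band runs from -84.01° eastward to -1.43°.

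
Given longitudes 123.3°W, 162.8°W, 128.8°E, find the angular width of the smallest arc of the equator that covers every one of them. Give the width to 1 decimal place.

107.9°

Sort the longitudes: -162.8°, -123.3°, +128.8°.
Eastward gaps between consecutive values (wrapping around): 39.5°, 252.1°, 68.4°.
Largest gap = 252.1° ⇒ minimal covering band is its complement: 360° − 252.1° = 107.9°.
Band runs from +128.8° eastward to -123.3°, crossing the antimeridian.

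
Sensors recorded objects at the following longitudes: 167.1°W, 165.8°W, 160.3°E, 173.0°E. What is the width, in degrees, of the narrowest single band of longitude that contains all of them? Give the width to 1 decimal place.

33.9°

Sort the longitudes: -167.1°, -165.8°, +160.3°, +173.0°.
Eastward gaps between consecutive values (wrapping around): 1.3°, 326.1°, 12.7°, 19.9°.
Largest gap = 326.1° ⇒ minimal covering band is its complement: 360° − 326.1° = 33.9°.
Band runs from +160.3° eastward to -165.8°, crossing the antimeridian.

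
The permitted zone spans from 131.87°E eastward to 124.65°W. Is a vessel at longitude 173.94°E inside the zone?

Band width going east from +131.87° to -124.65°: ((-124.65 − 131.87) mod 360) = 103.48°.
Offset of +173.94° east of the west edge: ((173.94 − 131.87) mod 360) = 42.07°.
42.07° ≤ 103.48° ⇒ inside.

Yes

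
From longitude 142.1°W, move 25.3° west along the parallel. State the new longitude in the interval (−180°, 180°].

167.4°W

Start at -142.1°; shift −25.3° → -167.4°.
-167.4° already lies in (−180°, 180°].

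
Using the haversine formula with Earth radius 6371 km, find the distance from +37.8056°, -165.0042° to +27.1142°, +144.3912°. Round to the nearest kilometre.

4834 km

Δλ = 144.3912 − -165.0042 = 309.3954°; wrapped into (−180°, 180°]: -50.6046°.
Δφ = 27.1142 − 37.8056 = -10.6914°.
a = sin²(Δφ/2) + cos φ₁ · cos φ₂ · sin²(Δλ/2) = 0.137142.
c = 2·atan2(√a, √(1−a)) = 0.75872 rad → d = 6371·c ≈ 4833.81 km.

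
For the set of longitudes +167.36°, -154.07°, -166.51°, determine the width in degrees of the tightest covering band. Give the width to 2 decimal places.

38.57°

Sort the longitudes: -166.51°, -154.07°, +167.36°.
Eastward gaps between consecutive values (wrapping around): 12.44°, 321.43°, 26.13°.
Largest gap = 321.43° ⇒ minimal covering band is its complement: 360° − 321.43° = 38.57°.
Band runs from +167.36° eastward to -154.07°, crossing the antimeridian.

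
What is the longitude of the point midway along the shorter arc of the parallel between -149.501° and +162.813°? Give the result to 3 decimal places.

-173.344°

Signed shortest Δλ from -149.501° to +162.813° is -47.686°.
Midpoint longitude = -149.501° + (-47.686°)/2 = -149.501° − 23.843° = -173.344°.
(The naïve average (-149.501 + +162.813)/2 = 6.656° is on the wrong side of the globe.)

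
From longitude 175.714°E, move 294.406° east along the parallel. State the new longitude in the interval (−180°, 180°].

Start at +175.714°; shift +294.406° → +470.120°.
+470.120° lies outside (−180°, 180°]; subtract 360° → +110.120°.

110.120°E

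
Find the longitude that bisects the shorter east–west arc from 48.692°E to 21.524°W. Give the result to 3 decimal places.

13.584°E

Signed shortest Δλ from +48.692° to -21.524° is -70.216°.
Midpoint longitude = +48.692° + (-70.216°)/2 = +48.692° − 35.108° = +13.584°.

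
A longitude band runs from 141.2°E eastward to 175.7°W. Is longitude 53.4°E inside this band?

No

Band width going east from +141.2° to -175.7°: ((-175.7 − 141.2) mod 360) = 43.1°.
Offset of +53.4° east of the west edge: ((53.4 − 141.2) mod 360) = 272.2°.
272.2° > 43.1° ⇒ outside.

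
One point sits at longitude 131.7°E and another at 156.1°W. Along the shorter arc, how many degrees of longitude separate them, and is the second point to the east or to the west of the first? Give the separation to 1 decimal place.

72.2° east

Raw difference: -156.1 − 131.7 = -287.8°.
Normalise into (−180°, 180°]: -287.8° + 360° = 72.2°.
Positive ⇒ the second point lies to the east; separation 72.2°.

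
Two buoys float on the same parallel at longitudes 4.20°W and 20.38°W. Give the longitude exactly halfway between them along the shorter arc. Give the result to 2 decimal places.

12.29°W

Signed shortest Δλ from -4.20° to -20.38° is -16.18°.
Midpoint longitude = -4.20° + (-16.18°)/2 = -4.20° − 8.09° = -12.29°.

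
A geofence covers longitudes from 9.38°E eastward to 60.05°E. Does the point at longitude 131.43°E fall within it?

No

Band width going east from +9.38° to +60.05°: ((60.05 − 9.38) mod 360) = 50.67°.
Offset of +131.43° east of the west edge: ((131.43 − 9.38) mod 360) = 122.05°.
122.05° > 50.67° ⇒ outside.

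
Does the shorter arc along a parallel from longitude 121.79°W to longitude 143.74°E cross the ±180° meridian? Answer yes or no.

Naïve |143.74 − -121.79| = 265.53° > 180°, so the shorter arc goes the other way round — across 180°.
Signed shortest Δλ = ((143.74 − -121.79 + 180) mod 360) − 180 = -94.47°.
Going west by 94.47° from -121.79° passes through 180° before reaching +143.74°.

Yes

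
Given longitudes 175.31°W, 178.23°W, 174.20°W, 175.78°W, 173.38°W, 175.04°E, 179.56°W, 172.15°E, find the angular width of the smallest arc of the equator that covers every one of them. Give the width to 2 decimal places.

Sort the longitudes: -179.56°, -178.23°, -175.78°, -175.31°, -174.20°, -173.38°, +172.15°, +175.04°.
Eastward gaps between consecutive values (wrapping around): 1.33°, 2.45°, 0.47°, 1.11°, 0.82°, 345.53°, 2.89°, 5.40°.
Largest gap = 345.53° ⇒ minimal covering band is its complement: 360° − 345.53° = 14.47°.
Band runs from +172.15° eastward to -173.38°, crossing the antimeridian.

14.47°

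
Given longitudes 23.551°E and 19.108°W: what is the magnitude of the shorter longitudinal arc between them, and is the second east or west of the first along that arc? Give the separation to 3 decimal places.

Raw difference: -19.108 − 23.551 = -42.659°.
Normalise into (−180°, 180°]: -42.659° stays -42.659°.
Negative ⇒ the second point lies to the west; separation 42.659°.

42.659° west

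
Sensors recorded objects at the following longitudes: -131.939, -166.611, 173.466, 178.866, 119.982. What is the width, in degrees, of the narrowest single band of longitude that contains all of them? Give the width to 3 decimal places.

108.079°

Sort the longitudes: -166.611°, -131.939°, +119.982°, +173.466°, +178.866°.
Eastward gaps between consecutive values (wrapping around): 34.672°, 251.921°, 53.484°, 5.400°, 14.523°.
Largest gap = 251.921° ⇒ minimal covering band is its complement: 360° − 251.921° = 108.079°.
Band runs from +119.982° eastward to -131.939°, crossing the antimeridian.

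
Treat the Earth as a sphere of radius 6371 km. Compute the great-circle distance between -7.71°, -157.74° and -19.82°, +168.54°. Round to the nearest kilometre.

Δλ = 168.54 − -157.74 = 326.28°; wrapped into (−180°, 180°]: -33.72°.
Δφ = -19.82 − -7.71 = -12.11°.
a = sin²(Δφ/2) + cos φ₁ · cos φ₂ · sin²(Δλ/2) = 0.089548.
c = 2·atan2(√a, √(1−a)) = 0.60780 rad → d = 6371·c ≈ 3872.32 km.

3872 km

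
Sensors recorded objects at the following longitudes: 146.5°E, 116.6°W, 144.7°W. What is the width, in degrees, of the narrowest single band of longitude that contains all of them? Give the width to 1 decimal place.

96.9°

Sort the longitudes: -144.7°, -116.6°, +146.5°.
Eastward gaps between consecutive values (wrapping around): 28.1°, 263.1°, 68.8°.
Largest gap = 263.1° ⇒ minimal covering band is its complement: 360° − 263.1° = 96.9°.
Band runs from +146.5° eastward to -116.6°, crossing the antimeridian.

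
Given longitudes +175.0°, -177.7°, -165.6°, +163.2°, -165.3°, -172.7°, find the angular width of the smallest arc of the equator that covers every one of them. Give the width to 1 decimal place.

Sort the longitudes: -177.7°, -172.7°, -165.6°, -165.3°, +163.2°, +175.0°.
Eastward gaps between consecutive values (wrapping around): 5.0°, 7.1°, 0.3°, 328.5°, 11.8°, 7.3°.
Largest gap = 328.5° ⇒ minimal covering band is its complement: 360° − 328.5° = 31.5°.
Band runs from +163.2° eastward to -165.3°, crossing the antimeridian.

31.5°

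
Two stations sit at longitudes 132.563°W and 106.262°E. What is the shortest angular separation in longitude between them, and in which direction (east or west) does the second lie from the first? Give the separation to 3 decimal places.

121.175° west

Raw difference: 106.262 − -132.563 = 238.825°.
Normalise into (−180°, 180°]: 238.825° − 360° = -121.175°.
Negative ⇒ the second point lies to the west; separation 121.175°.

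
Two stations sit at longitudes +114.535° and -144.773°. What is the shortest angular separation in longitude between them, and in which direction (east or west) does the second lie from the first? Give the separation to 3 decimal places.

Raw difference: -144.773 − 114.535 = -259.308°.
Normalise into (−180°, 180°]: -259.308° + 360° = 100.692°.
Positive ⇒ the second point lies to the east; separation 100.692°.

100.692° east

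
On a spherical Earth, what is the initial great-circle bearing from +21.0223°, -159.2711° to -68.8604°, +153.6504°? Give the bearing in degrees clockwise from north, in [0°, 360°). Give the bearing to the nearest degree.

195°

Δλ = 153.6504 − -159.2711 = 312.9215°; wrapped into (−180°, 180°]: -47.0785°.
θ = atan2( sin Δλ · cos φ₂ , cos φ₁ · sin φ₂ − sin φ₁ · cos φ₂ · cos Δλ )
  = atan2(-0.26409, -0.95873) = -164.599° → normalised to [0°, 360°): 195.401°.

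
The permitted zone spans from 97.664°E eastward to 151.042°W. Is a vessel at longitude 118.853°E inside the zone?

Band width going east from +97.664° to -151.042°: ((-151.042 − 97.664) mod 360) = 111.294°.
Offset of +118.853° east of the west edge: ((118.853 − 97.664) mod 360) = 21.189°.
21.189° ≤ 111.294° ⇒ inside.

Yes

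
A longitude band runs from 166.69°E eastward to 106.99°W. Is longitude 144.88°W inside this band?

Yes

Band width going east from +166.69° to -106.99°: ((-106.99 − 166.69) mod 360) = 86.32°.
Offset of -144.88° east of the west edge: ((-144.88 − 166.69) mod 360) = 48.43°.
48.43° ≤ 86.32° ⇒ inside.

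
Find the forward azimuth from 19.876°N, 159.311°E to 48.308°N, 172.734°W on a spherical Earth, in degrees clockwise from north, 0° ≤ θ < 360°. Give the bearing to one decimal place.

Δλ = -172.734 − 159.311 = -332.045°; wrapped into (−180°, 180°]: 27.955°.
θ = atan2( sin Δλ · cos φ₂ , cos φ₁ · sin φ₂ − sin φ₁ · cos φ₂ · cos Δλ )
  = atan2(0.31180, 0.50250) = 31.819° → normalised to [0°, 360°): 31.819°.

31.8°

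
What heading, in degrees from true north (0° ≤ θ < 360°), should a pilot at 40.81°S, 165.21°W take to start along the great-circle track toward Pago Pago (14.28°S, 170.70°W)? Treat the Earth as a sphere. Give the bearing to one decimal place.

Δλ = -170.70 − -165.21 = -5.49°.
θ = atan2( sin Δλ · cos φ₂ , cos φ₁ · sin φ₂ − sin φ₁ · cos φ₂ · cos Δλ )
  = atan2(-0.09272, 0.44376) = -11.801° → normalised to [0°, 360°): 348.199°.

348.2°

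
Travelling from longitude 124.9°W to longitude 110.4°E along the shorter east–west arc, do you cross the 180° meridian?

Yes

Naïve |110.4 − -124.9| = 235.3° > 180°, so the shorter arc goes the other way round — across 180°.
Signed shortest Δλ = ((110.4 − -124.9 + 180) mod 360) − 180 = -124.7°.
Going west by 124.7° from -124.9° passes through 180° before reaching +110.4°.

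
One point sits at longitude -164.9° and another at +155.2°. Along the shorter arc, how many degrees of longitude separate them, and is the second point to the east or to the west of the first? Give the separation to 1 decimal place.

39.9° west

Raw difference: 155.2 − -164.9 = 320.1°.
Normalise into (−180°, 180°]: 320.1° − 360° = -39.9°.
Negative ⇒ the second point lies to the west; separation 39.9°.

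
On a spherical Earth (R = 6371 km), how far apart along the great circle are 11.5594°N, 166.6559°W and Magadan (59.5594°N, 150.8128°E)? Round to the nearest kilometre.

Δλ = 150.8128 − -166.6559 = 317.4687°; wrapped into (−180°, 180°]: -42.5313°.
Δφ = 59.5594 − 11.5594 = 48.0000°.
a = sin²(Δφ/2) + cos φ₁ · cos φ₂ · sin²(Δλ/2) = 0.230730.
c = 2·atan2(√a, √(1−a)) = 1.00209 rad → d = 6371·c ≈ 6384.33 km.

6384 km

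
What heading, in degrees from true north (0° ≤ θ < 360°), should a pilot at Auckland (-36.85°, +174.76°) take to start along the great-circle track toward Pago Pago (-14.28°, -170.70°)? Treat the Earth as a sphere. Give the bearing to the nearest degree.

34°

Δλ = -170.70 − 174.76 = -345.46°; wrapped into (−180°, 180°]: 14.54°.
θ = atan2( sin Δλ · cos φ₂ , cos φ₁ · sin φ₂ − sin φ₁ · cos φ₂ · cos Δλ )
  = atan2(0.24330, 0.36520) = 33.672° → normalised to [0°, 360°): 33.672°.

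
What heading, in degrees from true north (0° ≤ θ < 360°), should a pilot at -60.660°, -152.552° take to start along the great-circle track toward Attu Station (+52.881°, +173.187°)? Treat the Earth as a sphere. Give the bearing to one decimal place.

337.6°

Δλ = 173.187 − -152.552 = 325.739°; wrapped into (−180°, 180°]: -34.261°.
θ = atan2( sin Δλ · cos φ₂ , cos φ₁ · sin φ₂ − sin φ₁ · cos φ₂ · cos Δλ )
  = atan2(-0.33973, 0.82549) = -22.370° → normalised to [0°, 360°): 337.630°.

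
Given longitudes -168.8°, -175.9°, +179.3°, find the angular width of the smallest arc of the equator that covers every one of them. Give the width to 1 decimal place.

11.9°

Sort the longitudes: -175.9°, -168.8°, +179.3°.
Eastward gaps between consecutive values (wrapping around): 7.1°, 348.1°, 4.8°.
Largest gap = 348.1° ⇒ minimal covering band is its complement: 360° − 348.1° = 11.9°.
Band runs from +179.3° eastward to -168.8°, crossing the antimeridian.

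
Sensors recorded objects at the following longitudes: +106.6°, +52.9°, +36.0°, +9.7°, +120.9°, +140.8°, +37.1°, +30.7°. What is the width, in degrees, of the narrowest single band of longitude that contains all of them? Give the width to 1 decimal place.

131.1°

Sort the longitudes: +9.7°, +30.7°, +36.0°, +37.1°, +52.9°, +106.6°, +120.9°, +140.8°.
Eastward gaps between consecutive values (wrapping around): 21.0°, 5.3°, 1.1°, 15.8°, 53.7°, 14.3°, 19.9°, 228.9°.
Largest gap = 228.9° ⇒ minimal covering band is its complement: 360° − 228.9° = 131.1°.
Band runs from +9.7° eastward to +140.8°.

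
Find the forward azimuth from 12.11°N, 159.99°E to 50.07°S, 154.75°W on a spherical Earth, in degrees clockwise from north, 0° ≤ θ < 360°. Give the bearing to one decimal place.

Δλ = -154.75 − 159.99 = -314.74°; wrapped into (−180°, 180°]: 45.26°.
θ = atan2( sin Δλ · cos φ₂ , cos φ₁ · sin φ₂ − sin φ₁ · cos φ₂ · cos Δλ )
  = atan2(0.45591, -0.84455) = 151.638° → normalised to [0°, 360°): 151.638°.

151.6°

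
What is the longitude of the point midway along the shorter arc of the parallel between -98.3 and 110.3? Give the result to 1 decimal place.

-174.0°

Signed shortest Δλ from -98.3° to +110.3° is -151.4°.
Midpoint longitude = -98.3° + (-151.4°)/2 = -98.3° − 75.7° = -174.0°.
(The naïve average (-98.3 + +110.3)/2 = 6.0° is on the wrong side of the globe.)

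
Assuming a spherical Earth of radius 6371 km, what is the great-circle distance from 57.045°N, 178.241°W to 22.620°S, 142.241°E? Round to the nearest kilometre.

9596 km

Δλ = 142.241 − -178.241 = 320.482°; wrapped into (−180°, 180°]: -39.518°.
Δφ = -22.620 − 57.045 = -79.665°.
a = sin²(Δφ/2) + cos φ₁ · cos φ₂ · sin²(Δλ/2) = 0.467686.
c = 2·atan2(√a, √(1−a)) = 1.50612 rad → d = 6371·c ≈ 9595.51 km.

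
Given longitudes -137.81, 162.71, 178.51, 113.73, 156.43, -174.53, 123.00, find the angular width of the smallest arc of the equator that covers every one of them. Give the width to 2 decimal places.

108.46°

Sort the longitudes: -174.53°, -137.81°, +113.73°, +123.00°, +156.43°, +162.71°, +178.51°.
Eastward gaps between consecutive values (wrapping around): 36.72°, 251.54°, 9.27°, 33.43°, 6.28°, 15.80°, 6.96°.
Largest gap = 251.54° ⇒ minimal covering band is its complement: 360° − 251.54° = 108.46°.
Band runs from +113.73° eastward to -137.81°, crossing the antimeridian.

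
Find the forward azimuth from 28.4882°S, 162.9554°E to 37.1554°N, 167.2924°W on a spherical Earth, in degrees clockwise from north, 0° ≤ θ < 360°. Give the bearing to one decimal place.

Δλ = -167.2924 − 162.9554 = -330.2478°; wrapped into (−180°, 180°]: 29.7522°.
θ = atan2( sin Δλ · cos φ₂ , cos φ₁ · sin φ₂ − sin φ₁ · cos φ₂ · cos Δλ )
  = atan2(0.39551, 0.86089) = 24.675° → normalised to [0°, 360°): 24.675°.

24.7°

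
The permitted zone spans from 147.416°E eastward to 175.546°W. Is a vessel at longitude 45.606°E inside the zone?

Band width going east from +147.416° to -175.546°: ((-175.546 − 147.416) mod 360) = 37.038°.
Offset of +45.606° east of the west edge: ((45.606 − 147.416) mod 360) = 258.190°.
258.190° > 37.038° ⇒ outside.

No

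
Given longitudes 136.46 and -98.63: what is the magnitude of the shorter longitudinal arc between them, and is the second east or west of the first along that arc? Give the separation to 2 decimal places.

124.91° east

Raw difference: -98.63 − 136.46 = -235.09°.
Normalise into (−180°, 180°]: -235.09° + 360° = 124.91°.
Positive ⇒ the second point lies to the east; separation 124.91°.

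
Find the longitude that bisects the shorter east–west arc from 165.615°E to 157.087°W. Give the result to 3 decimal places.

175.736°W

Signed shortest Δλ from +165.615° to -157.087° is +37.298°.
Midpoint longitude = +165.615° + (+37.298°)/2 = +165.615° + 18.649° = +184.264°.
Normalise into (−180°, 180°]: -175.736°.
(The naïve average (+165.615 + -157.087)/2 = 4.264° is on the wrong side of the globe.)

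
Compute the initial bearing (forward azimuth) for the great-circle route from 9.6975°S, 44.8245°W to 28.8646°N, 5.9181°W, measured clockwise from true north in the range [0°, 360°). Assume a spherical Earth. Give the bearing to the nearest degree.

Δλ = -5.9181 − -44.8245 = 38.9064°.
θ = atan2( sin Δλ · cos φ₂ , cos φ₁ · sin φ₂ − sin φ₁ · cos φ₂ · cos Δλ )
  = atan2(0.55002, 0.59064) = 42.961° → normalised to [0°, 360°): 42.961°.

43°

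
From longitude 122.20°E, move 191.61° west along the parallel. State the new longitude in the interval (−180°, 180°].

Start at +122.20°; shift −191.61° → -69.41°.
-69.41° already lies in (−180°, 180°].

69.41°W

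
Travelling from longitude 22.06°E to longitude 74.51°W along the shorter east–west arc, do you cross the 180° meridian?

Signed shortest Δλ = ((-74.51 − 22.06 + 180) mod 360) − 180 = -96.57°.
Going west by 96.57° from +22.06° reaches -74.51° without touching 180°.

No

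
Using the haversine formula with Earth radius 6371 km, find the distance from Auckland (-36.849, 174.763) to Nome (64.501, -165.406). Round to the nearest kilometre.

11403 km

Δλ = -165.406 − 174.763 = -340.169°; wrapped into (−180°, 180°]: 19.831°.
Δφ = 64.501 − -36.849 = 101.350°.
a = sin²(Δφ/2) + cos φ₁ · cos φ₂ · sin²(Δλ/2) = 0.608616.
c = 2·atan2(√a, √(1−a)) = 1.78977 rad → d = 6371·c ≈ 11402.64 km.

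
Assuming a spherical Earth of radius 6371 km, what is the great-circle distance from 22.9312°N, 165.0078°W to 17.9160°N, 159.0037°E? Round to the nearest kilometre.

3782 km

Δλ = 159.0037 − -165.0078 = 324.0115°; wrapped into (−180°, 180°]: -35.9885°.
Δφ = 17.9160 − 22.9312 = -5.0152°.
a = sin²(Δφ/2) + cos φ₁ · cos φ₂ · sin²(Δλ/2) = 0.085543.
c = 2·atan2(√a, √(1−a)) = 0.59363 rad → d = 6371·c ≈ 3782.04 km.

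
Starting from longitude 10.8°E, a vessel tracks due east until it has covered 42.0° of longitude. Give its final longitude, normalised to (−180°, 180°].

52.8°E

Start at +10.8°; shift +42.0° → +52.8°.
+52.8° already lies in (−180°, 180°].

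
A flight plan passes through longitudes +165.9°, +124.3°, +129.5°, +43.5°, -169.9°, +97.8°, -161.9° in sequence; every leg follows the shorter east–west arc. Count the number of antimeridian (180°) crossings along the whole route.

3

Leg 1: +165.9° → +124.3°, shortest Δλ = -41.6° (west) — does not cross 180°.
Leg 2: +124.3° → +129.5°, shortest Δλ = 5.2° (east) — does not cross 180°.
Leg 3: +129.5° → +43.5°, shortest Δλ = -86.0° (west) — does not cross 180°.
Leg 4: +43.5° → -169.9°, shortest Δλ = 146.6° (east) — crosses 180°.
Leg 5: -169.9° → +97.8°, shortest Δλ = -92.3° (west) — crosses 180°.
Leg 6: +97.8° → -161.9°, shortest Δλ = 100.3° (east) — crosses 180°.
Total crossings: 3.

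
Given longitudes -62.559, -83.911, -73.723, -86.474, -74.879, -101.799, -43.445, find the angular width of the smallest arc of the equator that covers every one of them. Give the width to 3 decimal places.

58.354°

Sort the longitudes: -101.799°, -86.474°, -83.911°, -74.879°, -73.723°, -62.559°, -43.445°.
Eastward gaps between consecutive values (wrapping around): 15.325°, 2.563°, 9.032°, 1.156°, 11.164°, 19.114°, 301.646°.
Largest gap = 301.646° ⇒ minimal covering band is its complement: 360° − 301.646° = 58.354°.
Band runs from -101.799° eastward to -43.445°.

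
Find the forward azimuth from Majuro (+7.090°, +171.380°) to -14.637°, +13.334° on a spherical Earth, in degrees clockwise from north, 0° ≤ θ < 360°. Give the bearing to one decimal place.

248.8°

Δλ = 13.334 − 171.380 = -158.046°.
θ = atan2( sin Δλ · cos φ₂ , cos φ₁ · sin φ₂ − sin φ₁ · cos φ₂ · cos Δλ )
  = atan2(-0.36173, -0.14000) = -111.158° → normalised to [0°, 360°): 248.842°.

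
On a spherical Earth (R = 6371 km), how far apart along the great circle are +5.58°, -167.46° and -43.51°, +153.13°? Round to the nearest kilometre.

Δλ = 153.13 − -167.46 = 320.59°; wrapped into (−180°, 180°]: -39.41°.
Δφ = -43.51 − 5.58 = -49.09°.
a = sin²(Δφ/2) + cos φ₁ · cos φ₂ · sin²(Δλ/2) = 0.254626.
c = 2·atan2(√a, √(1−a)) = 1.05785 rad → d = 6371·c ≈ 6739.55 km.

6740 km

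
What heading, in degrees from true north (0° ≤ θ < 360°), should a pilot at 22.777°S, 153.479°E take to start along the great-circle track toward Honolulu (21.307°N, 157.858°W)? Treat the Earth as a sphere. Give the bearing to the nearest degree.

51°

Δλ = -157.858 − 153.479 = -311.337°; wrapped into (−180°, 180°]: 48.663°.
θ = atan2( sin Δλ · cos φ₂ , cos φ₁ · sin φ₂ − sin φ₁ · cos φ₂ · cos Δλ )
  = atan2(0.69952, 0.57326) = 50.665° → normalised to [0°, 360°): 50.665°.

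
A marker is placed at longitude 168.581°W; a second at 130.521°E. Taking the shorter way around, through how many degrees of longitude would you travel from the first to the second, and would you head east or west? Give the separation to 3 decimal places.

Raw difference: 130.521 − -168.581 = 299.102°.
Normalise into (−180°, 180°]: 299.102° − 360° = -60.898°.
Negative ⇒ the second point lies to the west; separation 60.898°.

60.898° west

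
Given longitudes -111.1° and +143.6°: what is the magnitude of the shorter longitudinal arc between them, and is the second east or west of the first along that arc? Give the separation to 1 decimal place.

Raw difference: 143.6 − -111.1 = 254.7°.
Normalise into (−180°, 180°]: 254.7° − 360° = -105.3°.
Negative ⇒ the second point lies to the west; separation 105.3°.

105.3° west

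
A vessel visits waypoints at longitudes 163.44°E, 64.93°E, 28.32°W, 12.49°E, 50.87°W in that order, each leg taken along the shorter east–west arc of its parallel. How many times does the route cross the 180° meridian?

Leg 1: +163.44° → +64.93°, shortest Δλ = -98.51° (west) — does not cross 180°.
Leg 2: +64.93° → -28.32°, shortest Δλ = -93.25° (west) — does not cross 180°.
Leg 3: -28.32° → +12.49°, shortest Δλ = 40.81° (east) — does not cross 180°.
Leg 4: +12.49° → -50.87°, shortest Δλ = -63.36° (west) — does not cross 180°.
Total crossings: 0.

0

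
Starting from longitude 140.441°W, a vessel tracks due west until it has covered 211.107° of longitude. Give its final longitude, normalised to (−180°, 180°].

8.452°E

Start at -140.441°; shift −211.107° → -351.548°.
-351.548° lies outside (−180°, 180°]; add 360° → +8.452°.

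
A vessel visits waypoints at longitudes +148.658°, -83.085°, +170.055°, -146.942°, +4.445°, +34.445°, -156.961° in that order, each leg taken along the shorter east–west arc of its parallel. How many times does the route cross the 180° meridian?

4

Leg 1: +148.658° → -83.085°, shortest Δλ = 128.257° (east) — crosses 180°.
Leg 2: -83.085° → +170.055°, shortest Δλ = -106.86° (west) — crosses 180°.
Leg 3: +170.055° → -146.942°, shortest Δλ = 43.003° (east) — crosses 180°.
Leg 4: -146.942° → +4.445°, shortest Δλ = 151.387° (east) — does not cross 180°.
Leg 5: +4.445° → +34.445°, shortest Δλ = 30.0° (east) — does not cross 180°.
Leg 6: +34.445° → -156.961°, shortest Δλ = 168.594° (east) — crosses 180°.
Total crossings: 4.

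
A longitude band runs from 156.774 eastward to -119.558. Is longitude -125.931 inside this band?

Yes

Band width going east from +156.774° to -119.558°: ((-119.558 − 156.774) mod 360) = 83.668°.
Offset of -125.931° east of the west edge: ((-125.931 − 156.774) mod 360) = 77.295°.
77.295° ≤ 83.668° ⇒ inside.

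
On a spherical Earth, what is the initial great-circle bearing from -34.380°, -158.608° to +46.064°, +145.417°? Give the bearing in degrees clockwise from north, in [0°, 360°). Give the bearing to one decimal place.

324.7°

Δλ = 145.417 − -158.608 = 304.025°; wrapped into (−180°, 180°]: -55.975°.
θ = atan2( sin Δλ · cos φ₂ , cos φ₁ · sin φ₂ − sin φ₁ · cos φ₂ · cos Δλ )
  = atan2(-0.57506, 0.81356) = -35.255° → normalised to [0°, 360°): 324.745°.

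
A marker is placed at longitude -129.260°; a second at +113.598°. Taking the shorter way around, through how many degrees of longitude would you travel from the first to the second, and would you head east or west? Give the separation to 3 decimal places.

117.142° west

Raw difference: 113.598 − -129.260 = 242.858°.
Normalise into (−180°, 180°]: 242.858° − 360° = -117.142°.
Negative ⇒ the second point lies to the west; separation 117.142°.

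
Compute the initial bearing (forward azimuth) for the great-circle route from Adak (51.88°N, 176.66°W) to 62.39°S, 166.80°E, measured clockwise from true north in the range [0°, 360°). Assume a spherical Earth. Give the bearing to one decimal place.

Δλ = 166.80 − -176.66 = 343.46°; wrapped into (−180°, 180°]: -16.54°.
θ = atan2( sin Δλ · cos φ₂ , cos φ₁ · sin φ₂ − sin φ₁ · cos φ₂ · cos Δλ )
  = atan2(-0.13194, -0.89653) = -171.628° → normalised to [0°, 360°): 188.372°.

188.4°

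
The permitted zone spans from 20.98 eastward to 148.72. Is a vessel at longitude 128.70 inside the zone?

Band width going east from +20.98° to +148.72°: ((148.72 − 20.98) mod 360) = 127.74°.
Offset of +128.70° east of the west edge: ((128.70 − 20.98) mod 360) = 107.72°.
107.72° ≤ 127.74° ⇒ inside.

Yes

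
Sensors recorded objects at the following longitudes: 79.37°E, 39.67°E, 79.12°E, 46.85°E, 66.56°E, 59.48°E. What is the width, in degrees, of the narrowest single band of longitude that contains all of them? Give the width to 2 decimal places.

39.70°

Sort the longitudes: +39.67°, +46.85°, +59.48°, +66.56°, +79.12°, +79.37°.
Eastward gaps between consecutive values (wrapping around): 7.18°, 12.63°, 7.08°, 12.56°, 0.25°, 320.30°.
Largest gap = 320.30° ⇒ minimal covering band is its complement: 360° − 320.30° = 39.70°.
Band runs from +39.67° eastward to +79.37°.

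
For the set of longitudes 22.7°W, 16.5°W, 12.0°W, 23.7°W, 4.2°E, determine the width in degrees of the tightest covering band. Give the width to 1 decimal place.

27.9°

Sort the longitudes: -23.7°, -22.7°, -16.5°, -12.0°, +4.2°.
Eastward gaps between consecutive values (wrapping around): 1.0°, 6.2°, 4.5°, 16.2°, 332.1°.
Largest gap = 332.1° ⇒ minimal covering band is its complement: 360° − 332.1° = 27.9°.
Band runs from -23.7° eastward to +4.2°.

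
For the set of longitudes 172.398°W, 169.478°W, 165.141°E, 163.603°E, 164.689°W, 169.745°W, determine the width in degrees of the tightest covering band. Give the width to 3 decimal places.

Sort the longitudes: -172.398°, -169.745°, -169.478°, -164.689°, +163.603°, +165.141°.
Eastward gaps between consecutive values (wrapping around): 2.653°, 0.267°, 4.789°, 328.292°, 1.538°, 22.461°.
Largest gap = 328.292° ⇒ minimal covering band is its complement: 360° − 328.292° = 31.708°.
Band runs from +163.603° eastward to -164.689°, crossing the antimeridian.

31.708°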